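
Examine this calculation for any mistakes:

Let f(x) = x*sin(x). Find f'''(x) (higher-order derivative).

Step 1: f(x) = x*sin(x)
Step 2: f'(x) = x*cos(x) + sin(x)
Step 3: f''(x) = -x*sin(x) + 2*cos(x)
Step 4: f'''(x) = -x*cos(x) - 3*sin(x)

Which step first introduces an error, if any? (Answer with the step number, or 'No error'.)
No error

All steps in this derivation are correct.
The final answer f'''(x) = -x*cos(x) - 3*sin(x) is valid.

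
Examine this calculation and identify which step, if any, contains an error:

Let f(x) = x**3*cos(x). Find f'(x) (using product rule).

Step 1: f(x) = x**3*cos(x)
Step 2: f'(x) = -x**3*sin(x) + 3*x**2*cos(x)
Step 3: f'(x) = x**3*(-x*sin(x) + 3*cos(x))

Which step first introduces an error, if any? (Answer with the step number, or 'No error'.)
Step 3

Step 3 is incorrect due to a wrong exponent.
The step shows: x**3*(-x*sin(x) + 3*cos(x))
The correct value should be: x**2*(-x*sin(x) + 3*cos(x))

Explanation: The exponent 2 on x was incorrectly written as 3: the term x**2*(-x*sin(x) + 3*cos(x)) was incorrectly written as x**3*(-x*sin(x) + 3*cos(x))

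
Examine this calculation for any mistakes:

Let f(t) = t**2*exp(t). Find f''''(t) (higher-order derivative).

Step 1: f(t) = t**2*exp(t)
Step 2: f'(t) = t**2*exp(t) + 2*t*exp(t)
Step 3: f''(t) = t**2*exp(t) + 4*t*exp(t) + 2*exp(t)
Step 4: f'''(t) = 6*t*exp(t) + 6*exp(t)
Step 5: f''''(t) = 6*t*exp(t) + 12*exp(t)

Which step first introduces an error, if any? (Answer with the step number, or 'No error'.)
Step 4

Step 4 is incorrect due to a dropped term.
The step shows: 6*t*exp(t) + 6*exp(t)
The correct value should be: t**2*exp(t) + 6*t*exp(t) + 6*exp(t)

Explanation: A term was dropped: the term t**2*exp(t) was incorrectly omitted
The later steps are derived from this incorrect expression, so the error originates in Step 4.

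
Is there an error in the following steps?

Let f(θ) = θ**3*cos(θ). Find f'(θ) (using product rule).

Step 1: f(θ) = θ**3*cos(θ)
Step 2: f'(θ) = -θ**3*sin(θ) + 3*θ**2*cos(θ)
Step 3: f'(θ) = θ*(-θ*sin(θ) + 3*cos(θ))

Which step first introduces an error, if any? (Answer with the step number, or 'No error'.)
Step 3

Step 3 is incorrect due to a wrong exponent.
The step shows: θ*(-θ*sin(θ) + 3*cos(θ))
The correct value should be: θ**2*(-θ*sin(θ) + 3*cos(θ))

Explanation: The exponent 2 on θ was incorrectly written as 1: the term θ**2*(-θ*sin(θ) + 3*cos(θ)) was incorrectly written as θ*(-θ*sin(θ) + 3*cos(θ))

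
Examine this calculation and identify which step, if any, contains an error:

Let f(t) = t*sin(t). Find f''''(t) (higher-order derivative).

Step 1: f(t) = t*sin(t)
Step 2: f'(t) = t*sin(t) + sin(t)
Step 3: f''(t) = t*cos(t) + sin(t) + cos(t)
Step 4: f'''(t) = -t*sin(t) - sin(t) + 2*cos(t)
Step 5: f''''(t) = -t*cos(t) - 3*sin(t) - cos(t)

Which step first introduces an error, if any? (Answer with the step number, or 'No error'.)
Step 2

Step 2 is incorrect due to a wrong trig function.
The step shows: t*sin(t) + sin(t)
The correct value should be: t*cos(t) + sin(t)

Explanation: cos(t) was incorrectly written as sin(t): the term t*cos(t) was incorrectly written as t*sin(t)
The later steps are derived from this incorrect expression, so the error originates in Step 2.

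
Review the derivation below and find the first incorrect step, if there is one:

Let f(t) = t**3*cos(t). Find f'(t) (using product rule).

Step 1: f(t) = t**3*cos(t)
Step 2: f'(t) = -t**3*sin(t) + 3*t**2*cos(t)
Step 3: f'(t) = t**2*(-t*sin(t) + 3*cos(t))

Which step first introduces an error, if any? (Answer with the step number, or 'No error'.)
No error

All steps in this derivation are correct.
The final answer f'(t) = t**2*(-t*sin(t) + 3*cos(t)) is valid.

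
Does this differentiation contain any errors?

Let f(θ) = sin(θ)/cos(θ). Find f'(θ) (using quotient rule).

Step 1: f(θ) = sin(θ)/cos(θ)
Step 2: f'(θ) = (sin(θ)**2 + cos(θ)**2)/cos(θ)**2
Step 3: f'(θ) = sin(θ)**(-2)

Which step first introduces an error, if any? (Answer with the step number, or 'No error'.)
Step 3

Step 3 is incorrect due to a wrong trig function.
The step shows: sin(θ)**(-2)
The correct value should be: cos(θ)**(-2)

Explanation: cos(θ) was incorrectly written as sin(θ): the term cos(θ)**(-2) was incorrectly written as sin(θ)**(-2)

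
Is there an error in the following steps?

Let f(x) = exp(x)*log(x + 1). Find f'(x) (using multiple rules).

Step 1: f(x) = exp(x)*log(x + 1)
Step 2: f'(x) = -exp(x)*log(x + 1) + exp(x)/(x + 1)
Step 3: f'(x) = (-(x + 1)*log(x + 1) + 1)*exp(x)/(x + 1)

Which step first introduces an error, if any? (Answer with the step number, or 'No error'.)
Step 2

Step 2 is incorrect due to a sign flip.
The step shows: -exp(x)*log(x + 1) + exp(x)/(x + 1)
The correct value should be: exp(x)*log(x + 1) + exp(x)/(x + 1)

Explanation: The sign of one term was flipped: the term exp(x)*log(x + 1) was incorrectly written as -exp(x)*log(x + 1)
The later steps are derived from this incorrect expression, so the error originates in Step 2.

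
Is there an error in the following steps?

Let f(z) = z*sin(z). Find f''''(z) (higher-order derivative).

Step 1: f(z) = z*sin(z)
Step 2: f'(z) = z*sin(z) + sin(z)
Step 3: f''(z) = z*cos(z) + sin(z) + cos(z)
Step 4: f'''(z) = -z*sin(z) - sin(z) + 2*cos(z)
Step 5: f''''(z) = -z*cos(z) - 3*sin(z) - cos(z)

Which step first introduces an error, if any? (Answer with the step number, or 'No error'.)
Step 2

Step 2 is incorrect due to a wrong trig function.
The step shows: z*sin(z) + sin(z)
The correct value should be: z*cos(z) + sin(z)

Explanation: cos(z) was incorrectly written as sin(z): the term z*cos(z) was incorrectly written as z*sin(z)
The later steps are derived from this incorrect expression, so the error originates in Step 2.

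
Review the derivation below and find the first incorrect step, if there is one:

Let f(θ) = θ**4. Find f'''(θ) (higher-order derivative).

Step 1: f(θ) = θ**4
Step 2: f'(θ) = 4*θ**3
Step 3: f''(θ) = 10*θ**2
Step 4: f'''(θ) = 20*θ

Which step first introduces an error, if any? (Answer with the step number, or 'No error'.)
Step 3

Step 3 is incorrect due to a wrong coefficient.
The step shows: 10*θ**2
The correct value should be: 12*θ**2

Explanation: The coefficient 12 was incorrectly written as 10: the term 12*θ**2 was incorrectly written as 10*θ**2
The later steps are derived from this incorrect expression, so the error originates in Step 3.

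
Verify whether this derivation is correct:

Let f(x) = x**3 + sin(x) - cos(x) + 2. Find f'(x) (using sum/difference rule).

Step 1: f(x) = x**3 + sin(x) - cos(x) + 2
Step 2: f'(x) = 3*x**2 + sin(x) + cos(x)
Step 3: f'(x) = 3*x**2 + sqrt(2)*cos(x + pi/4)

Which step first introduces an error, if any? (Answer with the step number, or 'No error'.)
Step 3

Step 3 is incorrect due to a wrong trig function.
The step shows: 3*x**2 + sqrt(2)*cos(x + pi/4)
The correct value should be: 3*x**2 + sqrt(2)*sin(x + pi/4)

Explanation: sin(x + pi/4) was incorrectly written as cos(x + pi/4): the term sqrt(2)*sin(x + pi/4) was incorrectly written as sqrt(2)*cos(x + pi/4)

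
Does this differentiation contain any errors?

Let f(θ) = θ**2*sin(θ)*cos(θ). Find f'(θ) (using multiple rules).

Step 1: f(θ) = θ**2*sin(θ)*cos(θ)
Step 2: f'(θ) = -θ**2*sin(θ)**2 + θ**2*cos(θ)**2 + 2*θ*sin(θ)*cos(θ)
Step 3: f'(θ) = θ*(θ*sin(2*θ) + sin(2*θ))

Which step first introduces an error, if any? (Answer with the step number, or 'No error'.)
Step 3

Step 3 is incorrect due to a wrong trig function.
The step shows: θ*(θ*sin(2*θ) + sin(2*θ))
The correct value should be: θ*(θ*cos(2*θ) + sin(2*θ))

Explanation: cos(2*θ) was incorrectly written as sin(2*θ): the term θ*(θ*cos(2*θ) + sin(2*θ)) was incorrectly written as θ*(θ*sin(2*θ) + sin(2*θ))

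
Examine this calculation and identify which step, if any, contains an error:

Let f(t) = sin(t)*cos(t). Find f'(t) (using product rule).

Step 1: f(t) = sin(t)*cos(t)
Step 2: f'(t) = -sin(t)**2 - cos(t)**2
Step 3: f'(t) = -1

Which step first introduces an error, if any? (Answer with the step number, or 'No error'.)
Step 2

Step 2 is incorrect due to a sign flip.
The step shows: -sin(t)**2 - cos(t)**2
The correct value should be: -sin(t)**2 + cos(t)**2

Explanation: The sign of one term was flipped: the term cos(t)**2 was incorrectly written as -cos(t)**2
The later steps are derived from this incorrect expression, so the error originates in Step 2.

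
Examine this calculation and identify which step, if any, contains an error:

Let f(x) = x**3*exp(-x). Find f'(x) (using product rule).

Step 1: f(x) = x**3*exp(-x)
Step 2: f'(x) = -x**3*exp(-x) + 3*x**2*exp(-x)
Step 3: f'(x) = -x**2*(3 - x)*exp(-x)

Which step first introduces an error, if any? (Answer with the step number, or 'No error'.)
Step 3

Step 3 is incorrect due to a sign flip.
The step shows: -x**2*(3 - x)*exp(-x)
The correct value should be: x**2*(3 - x)*exp(-x)

Explanation: The sign of the whole expression was flipped: the term x**2*(3 - x)*exp(-x) was incorrectly written as -x**2*(3 - x)*exp(-x)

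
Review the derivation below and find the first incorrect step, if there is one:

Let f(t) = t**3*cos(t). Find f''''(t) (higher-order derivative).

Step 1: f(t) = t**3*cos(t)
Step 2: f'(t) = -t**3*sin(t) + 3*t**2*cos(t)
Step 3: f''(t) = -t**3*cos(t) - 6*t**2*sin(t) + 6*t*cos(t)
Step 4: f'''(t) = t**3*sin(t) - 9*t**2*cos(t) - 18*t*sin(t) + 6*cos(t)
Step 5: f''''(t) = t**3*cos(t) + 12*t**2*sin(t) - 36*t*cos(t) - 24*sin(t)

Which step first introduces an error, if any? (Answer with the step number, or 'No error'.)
No error

All steps in this derivation are correct.
The final answer f''''(t) = t**3*cos(t) + 12*t**2*sin(t) - 36*t*cos(t) - 24*sin(t) is valid.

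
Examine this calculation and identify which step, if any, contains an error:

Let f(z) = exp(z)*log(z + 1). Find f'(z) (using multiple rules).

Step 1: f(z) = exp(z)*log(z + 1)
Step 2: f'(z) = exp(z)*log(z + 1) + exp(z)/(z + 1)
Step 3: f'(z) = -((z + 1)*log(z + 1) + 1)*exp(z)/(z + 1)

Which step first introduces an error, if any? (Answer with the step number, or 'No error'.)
Step 3

Step 3 is incorrect due to a sign flip.
The step shows: -((z + 1)*log(z + 1) + 1)*exp(z)/(z + 1)
The correct value should be: ((z + 1)*log(z + 1) + 1)*exp(z)/(z + 1)

Explanation: The sign of the whole expression was flipped: the term ((z + 1)*log(z + 1) + 1)*exp(z)/(z + 1) was incorrectly written as -((z + 1)*log(z + 1) + 1)*exp(z)/(z + 1)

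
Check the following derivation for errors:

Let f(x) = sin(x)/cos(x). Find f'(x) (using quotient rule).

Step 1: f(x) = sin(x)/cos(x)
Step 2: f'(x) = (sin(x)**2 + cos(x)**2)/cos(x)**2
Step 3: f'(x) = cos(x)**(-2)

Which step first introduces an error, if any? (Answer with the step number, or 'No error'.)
No error

All steps in this derivation are correct.
The final answer f'(x) = cos(x)**(-2) is valid.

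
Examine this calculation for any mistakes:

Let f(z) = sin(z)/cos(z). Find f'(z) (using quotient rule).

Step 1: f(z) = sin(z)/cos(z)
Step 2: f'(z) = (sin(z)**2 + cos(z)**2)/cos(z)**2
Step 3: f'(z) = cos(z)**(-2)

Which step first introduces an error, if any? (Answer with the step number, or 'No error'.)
No error

All steps in this derivation are correct.
The final answer f'(z) = cos(z)**(-2) is valid.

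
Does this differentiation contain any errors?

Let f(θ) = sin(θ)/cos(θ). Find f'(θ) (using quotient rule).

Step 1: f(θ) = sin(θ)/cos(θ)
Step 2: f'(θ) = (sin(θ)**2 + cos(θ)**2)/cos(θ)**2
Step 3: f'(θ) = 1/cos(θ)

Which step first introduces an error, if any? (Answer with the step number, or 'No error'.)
Step 3

Step 3 is incorrect due to a wrong exponent.
The step shows: 1/cos(θ)
The correct value should be: cos(θ)**(-2)

Explanation: The exponent -2 on cos(θ) was incorrectly written as -1: the term cos(θ)**(-2) was incorrectly written as 1/cos(θ)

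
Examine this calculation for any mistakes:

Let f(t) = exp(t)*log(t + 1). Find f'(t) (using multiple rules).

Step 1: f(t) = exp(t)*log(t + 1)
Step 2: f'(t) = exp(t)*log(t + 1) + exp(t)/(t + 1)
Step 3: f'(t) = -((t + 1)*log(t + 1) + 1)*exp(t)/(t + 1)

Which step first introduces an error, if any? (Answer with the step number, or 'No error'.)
Step 3

Step 3 is incorrect due to a sign flip.
The step shows: -((t + 1)*log(t + 1) + 1)*exp(t)/(t + 1)
The correct value should be: ((t + 1)*log(t + 1) + 1)*exp(t)/(t + 1)

Explanation: The sign of the whole expression was flipped: the term ((t + 1)*log(t + 1) + 1)*exp(t)/(t + 1) was incorrectly written as -((t + 1)*log(t + 1) + 1)*exp(t)/(t + 1)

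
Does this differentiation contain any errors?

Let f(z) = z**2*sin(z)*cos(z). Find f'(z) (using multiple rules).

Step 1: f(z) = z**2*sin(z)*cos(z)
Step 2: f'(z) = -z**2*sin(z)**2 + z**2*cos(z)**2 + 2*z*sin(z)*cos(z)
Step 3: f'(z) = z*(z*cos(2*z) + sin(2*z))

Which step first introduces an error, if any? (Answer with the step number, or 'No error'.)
No error

All steps in this derivation are correct.
The final answer f'(z) = z*(z*cos(2*z) + sin(2*z)) is valid.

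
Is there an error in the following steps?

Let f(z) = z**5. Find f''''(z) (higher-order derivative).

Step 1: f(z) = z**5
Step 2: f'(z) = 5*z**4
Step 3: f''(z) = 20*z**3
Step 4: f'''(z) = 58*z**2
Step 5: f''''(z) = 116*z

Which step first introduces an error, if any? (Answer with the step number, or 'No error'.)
Step 4

Step 4 is incorrect due to a wrong coefficient.
The step shows: 58*z**2
The correct value should be: 60*z**2

Explanation: The coefficient 60 was incorrectly written as 58: the term 60*z**2 was incorrectly written as 58*z**2
The later steps are derived from this incorrect expression, so the error originates in Step 4.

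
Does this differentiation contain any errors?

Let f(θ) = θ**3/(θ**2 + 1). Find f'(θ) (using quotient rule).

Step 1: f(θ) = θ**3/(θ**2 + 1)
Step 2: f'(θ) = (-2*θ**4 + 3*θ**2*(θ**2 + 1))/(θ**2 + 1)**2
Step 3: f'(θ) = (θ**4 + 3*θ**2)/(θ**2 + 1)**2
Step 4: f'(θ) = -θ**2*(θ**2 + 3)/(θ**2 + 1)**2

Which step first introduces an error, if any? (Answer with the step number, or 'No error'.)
Step 4

Step 4 is incorrect due to a sign flip.
The step shows: -θ**2*(θ**2 + 3)/(θ**2 + 1)**2
The correct value should be: θ**2*(θ**2 + 3)/(θ**2 + 1)**2

Explanation: The sign of the whole expression was flipped: the term θ**2*(θ**2 + 3)/(θ**2 + 1)**2 was incorrectly written as -θ**2*(θ**2 + 3)/(θ**2 + 1)**2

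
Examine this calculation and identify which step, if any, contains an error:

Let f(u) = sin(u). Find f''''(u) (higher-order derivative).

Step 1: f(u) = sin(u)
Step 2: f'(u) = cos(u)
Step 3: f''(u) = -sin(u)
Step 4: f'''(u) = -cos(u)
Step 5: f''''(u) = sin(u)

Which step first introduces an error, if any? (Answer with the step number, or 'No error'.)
No error

All steps in this derivation are correct.
The final answer f''''(u) = sin(u) is valid.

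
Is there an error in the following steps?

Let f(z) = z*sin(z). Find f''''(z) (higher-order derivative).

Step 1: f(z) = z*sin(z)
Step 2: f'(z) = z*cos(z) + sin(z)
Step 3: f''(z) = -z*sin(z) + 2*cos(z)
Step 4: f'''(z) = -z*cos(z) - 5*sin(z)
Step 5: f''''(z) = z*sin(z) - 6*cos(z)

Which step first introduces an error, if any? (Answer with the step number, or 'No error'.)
Step 4

Step 4 is incorrect due to a wrong coefficient.
The step shows: -z*cos(z) - 5*sin(z)
The correct value should be: -z*cos(z) - 3*sin(z)

Explanation: The coefficient -3 was incorrectly written as -5: the term -3*sin(z) was incorrectly written as -5*sin(z)
The later steps are derived from this incorrect expression, so the error originates in Step 4.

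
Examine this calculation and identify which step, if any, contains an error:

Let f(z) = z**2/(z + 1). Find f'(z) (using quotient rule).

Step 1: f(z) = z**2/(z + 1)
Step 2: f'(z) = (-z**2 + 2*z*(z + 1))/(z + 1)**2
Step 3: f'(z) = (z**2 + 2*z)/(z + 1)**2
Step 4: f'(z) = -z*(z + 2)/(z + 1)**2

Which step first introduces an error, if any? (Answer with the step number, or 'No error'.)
Step 4

Step 4 is incorrect due to a sign flip.
The step shows: -z*(z + 2)/(z + 1)**2
The correct value should be: z*(z + 2)/(z + 1)**2

Explanation: The sign of the whole expression was flipped: the term z*(z + 2)/(z + 1)**2 was incorrectly written as -z*(z + 2)/(z + 1)**2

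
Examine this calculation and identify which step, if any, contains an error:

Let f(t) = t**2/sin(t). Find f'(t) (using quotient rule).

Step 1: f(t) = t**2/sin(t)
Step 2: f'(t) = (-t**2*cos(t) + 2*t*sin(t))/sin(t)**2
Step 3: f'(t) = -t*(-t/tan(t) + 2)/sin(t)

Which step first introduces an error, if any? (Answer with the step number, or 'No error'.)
Step 3

Step 3 is incorrect due to a sign flip.
The step shows: -t*(-t/tan(t) + 2)/sin(t)
The correct value should be: t*(-t/tan(t) + 2)/sin(t)

Explanation: The sign of the whole expression was flipped: the term t*(-t/tan(t) + 2)/sin(t) was incorrectly written as -t*(-t/tan(t) + 2)/sin(t)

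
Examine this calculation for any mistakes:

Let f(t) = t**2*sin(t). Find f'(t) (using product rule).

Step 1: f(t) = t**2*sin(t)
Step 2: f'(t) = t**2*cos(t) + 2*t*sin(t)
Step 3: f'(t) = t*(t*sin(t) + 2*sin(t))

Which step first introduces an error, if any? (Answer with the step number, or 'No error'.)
Step 3

Step 3 is incorrect due to a wrong trig function.
The step shows: t*(t*sin(t) + 2*sin(t))
The correct value should be: t*(t*cos(t) + 2*sin(t))

Explanation: cos(t) was incorrectly written as sin(t): the term t*(t*cos(t) + 2*sin(t)) was incorrectly written as t*(t*sin(t) + 2*sin(t))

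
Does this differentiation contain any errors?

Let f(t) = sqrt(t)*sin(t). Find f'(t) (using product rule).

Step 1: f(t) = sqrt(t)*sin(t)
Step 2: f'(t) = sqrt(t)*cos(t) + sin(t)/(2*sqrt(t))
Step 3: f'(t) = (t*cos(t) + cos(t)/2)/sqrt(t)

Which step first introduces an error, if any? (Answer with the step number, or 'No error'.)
Step 3

Step 3 is incorrect due to a wrong trig function.
The step shows: (t*cos(t) + cos(t)/2)/sqrt(t)
The correct value should be: (t*cos(t) + sin(t)/2)/sqrt(t)

Explanation: sin(t) was incorrectly written as cos(t): the term (t*cos(t) + sin(t)/2)/sqrt(t) was incorrectly written as (t*cos(t) + cos(t)/2)/sqrt(t)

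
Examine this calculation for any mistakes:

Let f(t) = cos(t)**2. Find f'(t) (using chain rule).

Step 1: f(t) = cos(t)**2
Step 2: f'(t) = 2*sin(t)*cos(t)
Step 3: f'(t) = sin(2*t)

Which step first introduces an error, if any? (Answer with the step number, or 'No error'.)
Step 2

Step 2 is incorrect due to a sign flip.
The step shows: 2*sin(t)*cos(t)
The correct value should be: -2*sin(t)*cos(t)

Explanation: The sign of the whole expression was flipped: the term -2*sin(t)*cos(t) was incorrectly written as 2*sin(t)*cos(t)
The later steps are derived from this incorrect expression, so the error originates in Step 2.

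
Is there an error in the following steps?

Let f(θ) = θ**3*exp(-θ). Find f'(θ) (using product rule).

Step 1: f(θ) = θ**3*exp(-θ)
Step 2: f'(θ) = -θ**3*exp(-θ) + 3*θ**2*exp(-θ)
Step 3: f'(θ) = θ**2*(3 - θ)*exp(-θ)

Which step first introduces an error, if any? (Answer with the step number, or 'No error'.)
No error

All steps in this derivation are correct.
The final answer f'(θ) = θ**2*(3 - θ)*exp(-θ) is valid.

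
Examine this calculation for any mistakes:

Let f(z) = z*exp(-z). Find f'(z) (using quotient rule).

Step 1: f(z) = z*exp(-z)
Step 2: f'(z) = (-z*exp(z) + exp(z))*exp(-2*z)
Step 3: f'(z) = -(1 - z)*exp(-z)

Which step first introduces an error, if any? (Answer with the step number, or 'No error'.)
Step 3

Step 3 is incorrect due to a sign flip.
The step shows: -(1 - z)*exp(-z)
The correct value should be: (1 - z)*exp(-z)

Explanation: The sign of the whole expression was flipped: the term (1 - z)*exp(-z) was incorrectly written as -(1 - z)*exp(-z)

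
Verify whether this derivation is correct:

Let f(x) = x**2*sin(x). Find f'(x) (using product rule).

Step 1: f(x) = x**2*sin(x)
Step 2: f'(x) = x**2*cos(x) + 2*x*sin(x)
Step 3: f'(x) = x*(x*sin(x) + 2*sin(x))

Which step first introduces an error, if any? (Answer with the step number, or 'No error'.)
Step 3

Step 3 is incorrect due to a wrong trig function.
The step shows: x*(x*sin(x) + 2*sin(x))
The correct value should be: x*(x*cos(x) + 2*sin(x))

Explanation: cos(x) was incorrectly written as sin(x): the term x*(x*cos(x) + 2*sin(x)) was incorrectly written as x*(x*sin(x) + 2*sin(x))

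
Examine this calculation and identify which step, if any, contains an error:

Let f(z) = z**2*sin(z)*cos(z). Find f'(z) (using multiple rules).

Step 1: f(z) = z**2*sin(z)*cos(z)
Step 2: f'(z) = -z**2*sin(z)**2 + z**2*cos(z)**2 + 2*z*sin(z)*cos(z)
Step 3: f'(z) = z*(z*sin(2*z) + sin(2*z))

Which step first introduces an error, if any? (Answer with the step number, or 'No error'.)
Step 3

Step 3 is incorrect due to a wrong trig function.
The step shows: z*(z*sin(2*z) + sin(2*z))
The correct value should be: z*(z*cos(2*z) + sin(2*z))

Explanation: cos(2*z) was incorrectly written as sin(2*z): the term z*(z*cos(2*z) + sin(2*z)) was incorrectly written as z*(z*sin(2*z) + sin(2*z))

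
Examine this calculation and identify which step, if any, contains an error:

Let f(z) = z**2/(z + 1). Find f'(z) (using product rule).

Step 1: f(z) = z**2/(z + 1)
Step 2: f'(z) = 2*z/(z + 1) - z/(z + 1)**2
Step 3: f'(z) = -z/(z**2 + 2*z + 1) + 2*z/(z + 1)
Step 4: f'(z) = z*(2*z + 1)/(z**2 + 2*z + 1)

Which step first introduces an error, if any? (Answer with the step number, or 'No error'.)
Step 2

Step 2 is incorrect due to a wrong exponent.
The step shows: 2*z/(z + 1) - z/(z + 1)**2
The correct value should be: -z**2/(z + 1)**2 + 2*z/(z + 1)

Explanation: The exponent 2 on z was incorrectly written as 1: the term -z**2/(z + 1)**2 was incorrectly written as -z/(z + 1)**2
The later steps are derived from this incorrect expression, so the error originates in Step 2.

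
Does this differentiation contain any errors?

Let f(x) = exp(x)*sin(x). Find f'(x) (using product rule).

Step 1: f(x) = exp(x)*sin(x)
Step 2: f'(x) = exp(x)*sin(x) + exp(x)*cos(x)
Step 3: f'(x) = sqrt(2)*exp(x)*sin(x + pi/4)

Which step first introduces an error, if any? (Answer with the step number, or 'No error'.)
No error

All steps in this derivation are correct.
The final answer f'(x) = sqrt(2)*exp(x)*sin(x + pi/4) is valid.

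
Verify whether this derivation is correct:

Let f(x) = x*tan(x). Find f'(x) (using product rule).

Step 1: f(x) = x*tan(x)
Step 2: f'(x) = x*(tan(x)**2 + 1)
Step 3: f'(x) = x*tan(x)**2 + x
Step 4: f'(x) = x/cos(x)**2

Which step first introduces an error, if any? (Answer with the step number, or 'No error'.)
Step 2

Step 2 is incorrect due to a dropped term.
The step shows: x*(tan(x)**2 + 1)
The correct value should be: x*(tan(x)**2 + 1) + tan(x)

Explanation: A term was dropped: the term tan(x) was incorrectly omitted
The later steps are derived from this incorrect expression, so the error originates in Step 2.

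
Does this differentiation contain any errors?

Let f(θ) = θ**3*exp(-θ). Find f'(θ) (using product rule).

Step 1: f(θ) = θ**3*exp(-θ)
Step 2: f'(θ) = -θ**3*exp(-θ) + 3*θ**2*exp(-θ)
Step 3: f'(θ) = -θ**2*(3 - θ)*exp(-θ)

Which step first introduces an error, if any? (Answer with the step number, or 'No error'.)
Step 3

Step 3 is incorrect due to a sign flip.
The step shows: -θ**2*(3 - θ)*exp(-θ)
The correct value should be: θ**2*(3 - θ)*exp(-θ)

Explanation: The sign of the whole expression was flipped: the term θ**2*(3 - θ)*exp(-θ) was incorrectly written as -θ**2*(3 - θ)*exp(-θ)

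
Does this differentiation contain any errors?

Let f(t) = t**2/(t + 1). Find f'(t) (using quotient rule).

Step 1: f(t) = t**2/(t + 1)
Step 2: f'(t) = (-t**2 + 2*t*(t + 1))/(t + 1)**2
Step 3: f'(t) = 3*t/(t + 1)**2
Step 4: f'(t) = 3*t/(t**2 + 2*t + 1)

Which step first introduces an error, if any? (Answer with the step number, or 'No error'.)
Step 3

Step 3 is incorrect due to a wrong exponent.
The step shows: 3*t/(t + 1)**2
The correct value should be: (t**2 + 2*t)/(t + 1)**2

Explanation: The exponent 2 on t was incorrectly written as 1: the term (t**2 + 2*t)/(t + 1)**2 was incorrectly written as 3*t/(t + 1)**2
The later steps are derived from this incorrect expression, so the error originates in Step 3.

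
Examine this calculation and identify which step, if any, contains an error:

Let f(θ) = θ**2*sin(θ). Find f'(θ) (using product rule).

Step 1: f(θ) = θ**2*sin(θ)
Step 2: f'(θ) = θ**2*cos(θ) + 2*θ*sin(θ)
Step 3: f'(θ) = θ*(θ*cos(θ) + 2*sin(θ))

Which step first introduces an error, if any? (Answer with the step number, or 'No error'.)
No error

All steps in this derivation are correct.
The final answer f'(θ) = θ*(θ*cos(θ) + 2*sin(θ)) is valid.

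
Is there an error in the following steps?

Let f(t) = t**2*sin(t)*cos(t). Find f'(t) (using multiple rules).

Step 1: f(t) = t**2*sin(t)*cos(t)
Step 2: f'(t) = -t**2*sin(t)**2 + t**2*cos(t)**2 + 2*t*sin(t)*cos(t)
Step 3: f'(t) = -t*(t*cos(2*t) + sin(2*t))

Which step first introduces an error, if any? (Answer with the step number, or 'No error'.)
Step 3

Step 3 is incorrect due to a sign flip.
The step shows: -t*(t*cos(2*t) + sin(2*t))
The correct value should be: t*(t*cos(2*t) + sin(2*t))

Explanation: The sign of the whole expression was flipped: the term t*(t*cos(2*t) + sin(2*t)) was incorrectly written as -t*(t*cos(2*t) + sin(2*t))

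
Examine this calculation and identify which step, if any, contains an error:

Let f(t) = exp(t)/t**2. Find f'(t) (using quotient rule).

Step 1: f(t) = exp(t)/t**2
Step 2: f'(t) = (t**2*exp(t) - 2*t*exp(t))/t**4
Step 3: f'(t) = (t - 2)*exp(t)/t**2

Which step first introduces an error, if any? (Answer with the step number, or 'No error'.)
Step 3

Step 3 is incorrect due to a wrong exponent.
The step shows: (t - 2)*exp(t)/t**2
The correct value should be: (t - 2)*exp(t)/t**3

Explanation: The exponent -3 on t was incorrectly written as -2: the term (t - 2)*exp(t)/t**3 was incorrectly written as (t - 2)*exp(t)/t**2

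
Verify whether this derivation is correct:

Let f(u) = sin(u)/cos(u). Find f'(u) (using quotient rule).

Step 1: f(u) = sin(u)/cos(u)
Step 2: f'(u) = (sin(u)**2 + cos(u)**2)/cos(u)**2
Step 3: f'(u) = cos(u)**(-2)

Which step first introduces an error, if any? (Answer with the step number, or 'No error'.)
No error

All steps in this derivation are correct.
The final answer f'(u) = cos(u)**(-2) is valid.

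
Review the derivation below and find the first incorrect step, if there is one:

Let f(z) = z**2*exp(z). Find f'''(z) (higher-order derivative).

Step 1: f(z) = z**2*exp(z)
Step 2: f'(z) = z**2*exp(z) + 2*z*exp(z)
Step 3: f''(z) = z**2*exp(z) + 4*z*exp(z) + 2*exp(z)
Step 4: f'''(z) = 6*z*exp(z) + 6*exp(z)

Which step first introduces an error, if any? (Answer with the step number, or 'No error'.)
Step 4

Step 4 is incorrect due to a dropped term.
The step shows: 6*z*exp(z) + 6*exp(z)
The correct value should be: z**2*exp(z) + 6*z*exp(z) + 6*exp(z)

Explanation: A term was dropped: the term z**2*exp(z) was incorrectly omitted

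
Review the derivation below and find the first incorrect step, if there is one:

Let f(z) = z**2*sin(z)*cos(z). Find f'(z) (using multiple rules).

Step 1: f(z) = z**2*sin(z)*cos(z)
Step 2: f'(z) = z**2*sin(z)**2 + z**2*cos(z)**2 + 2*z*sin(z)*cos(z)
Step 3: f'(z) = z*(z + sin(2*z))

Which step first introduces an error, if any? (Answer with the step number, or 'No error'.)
Step 2

Step 2 is incorrect due to a sign flip.
The step shows: z**2*sin(z)**2 + z**2*cos(z)**2 + 2*z*sin(z)*cos(z)
The correct value should be: -z**2*sin(z)**2 + z**2*cos(z)**2 + 2*z*sin(z)*cos(z)

Explanation: The sign of one term was flipped: the term -z**2*sin(z)**2 was incorrectly written as z**2*sin(z)**2
The later steps are derived from this incorrect expression, so the error originates in Step 2.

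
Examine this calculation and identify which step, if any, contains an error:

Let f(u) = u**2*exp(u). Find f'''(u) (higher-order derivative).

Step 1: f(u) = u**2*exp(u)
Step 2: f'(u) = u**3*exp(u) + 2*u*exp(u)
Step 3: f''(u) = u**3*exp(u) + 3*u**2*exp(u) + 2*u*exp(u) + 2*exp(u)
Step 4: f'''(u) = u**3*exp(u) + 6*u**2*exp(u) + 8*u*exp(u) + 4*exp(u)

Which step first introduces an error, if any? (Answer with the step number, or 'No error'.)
Step 2

Step 2 is incorrect due to a wrong exponent.
The step shows: u**3*exp(u) + 2*u*exp(u)
The correct value should be: u**2*exp(u) + 2*u*exp(u)

Explanation: The exponent 2 on u was incorrectly written as 3: the term u**2*exp(u) was incorrectly written as u**3*exp(u)
The later steps are derived from this incorrect expression, so the error originates in Step 2.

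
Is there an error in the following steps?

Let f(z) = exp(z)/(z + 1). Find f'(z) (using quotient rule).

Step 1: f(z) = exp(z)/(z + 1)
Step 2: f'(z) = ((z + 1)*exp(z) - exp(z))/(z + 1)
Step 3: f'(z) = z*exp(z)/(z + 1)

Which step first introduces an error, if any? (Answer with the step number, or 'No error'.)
Step 2

Step 2 is incorrect due to a wrong exponent.
The step shows: ((z + 1)*exp(z) - exp(z))/(z + 1)
The correct value should be: ((z + 1)*exp(z) - exp(z))/(z + 1)**2

Explanation: The exponent -2 on z + 1 was incorrectly written as -1: the term ((z + 1)*exp(z) - exp(z))/(z + 1)**2 was incorrectly written as ((z + 1)*exp(z) - exp(z))/(z + 1)
The later steps are derived from this incorrect expression, so the error originates in Step 2.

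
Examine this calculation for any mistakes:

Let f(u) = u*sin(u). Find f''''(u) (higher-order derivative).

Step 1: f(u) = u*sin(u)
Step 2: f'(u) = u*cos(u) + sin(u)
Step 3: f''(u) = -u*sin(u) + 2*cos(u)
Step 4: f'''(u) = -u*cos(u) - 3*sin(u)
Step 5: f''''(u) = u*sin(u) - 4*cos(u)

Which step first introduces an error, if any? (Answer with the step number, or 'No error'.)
No error

All steps in this derivation are correct.
The final answer f''''(u) = u*sin(u) - 4*cos(u) is valid.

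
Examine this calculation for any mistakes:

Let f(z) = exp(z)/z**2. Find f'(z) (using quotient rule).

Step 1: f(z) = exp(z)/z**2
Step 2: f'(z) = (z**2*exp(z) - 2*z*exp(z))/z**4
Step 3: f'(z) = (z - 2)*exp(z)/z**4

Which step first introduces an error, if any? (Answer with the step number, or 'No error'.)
Step 3

Step 3 is incorrect due to a wrong exponent.
The step shows: (z - 2)*exp(z)/z**4
The correct value should be: (z - 2)*exp(z)/z**3

Explanation: The exponent -3 on z was incorrectly written as -4: the term (z - 2)*exp(z)/z**3 was incorrectly written as (z - 2)*exp(z)/z**4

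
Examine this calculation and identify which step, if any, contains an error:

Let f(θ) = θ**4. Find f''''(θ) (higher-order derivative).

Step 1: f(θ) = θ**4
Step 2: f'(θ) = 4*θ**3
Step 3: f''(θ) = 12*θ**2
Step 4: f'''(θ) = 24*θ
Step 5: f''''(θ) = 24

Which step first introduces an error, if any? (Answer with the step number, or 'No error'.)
No error

All steps in this derivation are correct.
The final answer f''''(θ) = 24 is valid.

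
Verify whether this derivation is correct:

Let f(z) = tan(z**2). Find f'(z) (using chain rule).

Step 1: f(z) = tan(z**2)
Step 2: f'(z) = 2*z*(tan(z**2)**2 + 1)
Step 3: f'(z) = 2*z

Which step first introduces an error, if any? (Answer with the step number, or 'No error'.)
Step 3

Step 3 is incorrect due to a dropped term.
The step shows: 2*z
The correct value should be: 2*z*tan(z**2)**2 + 2*z

Explanation: A term was dropped: the term 2*z*tan(z**2)**2 was incorrectly omitted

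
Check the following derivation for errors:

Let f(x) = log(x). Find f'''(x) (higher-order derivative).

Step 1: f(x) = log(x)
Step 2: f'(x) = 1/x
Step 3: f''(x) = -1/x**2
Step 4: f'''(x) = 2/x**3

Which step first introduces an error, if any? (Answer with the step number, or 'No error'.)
No error

All steps in this derivation are correct.
The final answer f'''(x) = 2/x**3 is valid.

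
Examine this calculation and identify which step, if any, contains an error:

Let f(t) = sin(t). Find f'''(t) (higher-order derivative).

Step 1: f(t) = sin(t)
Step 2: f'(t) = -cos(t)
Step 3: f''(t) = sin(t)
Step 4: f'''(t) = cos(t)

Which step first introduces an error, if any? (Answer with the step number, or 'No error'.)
Step 2

Step 2 is incorrect due to a sign flip.
The step shows: -cos(t)
The correct value should be: cos(t)

Explanation: The sign of the whole expression was flipped: the term cos(t) was incorrectly written as -cos(t)
The later steps are derived from this incorrect expression, so the error originates in Step 2.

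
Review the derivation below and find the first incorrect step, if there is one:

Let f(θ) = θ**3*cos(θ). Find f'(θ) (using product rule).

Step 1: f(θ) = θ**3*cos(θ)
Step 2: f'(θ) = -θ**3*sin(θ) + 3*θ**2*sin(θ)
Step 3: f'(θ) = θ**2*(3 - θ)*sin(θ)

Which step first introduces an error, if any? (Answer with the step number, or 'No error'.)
Step 2

Step 2 is incorrect due to a wrong trig function.
The step shows: -θ**3*sin(θ) + 3*θ**2*sin(θ)
The correct value should be: -θ**3*sin(θ) + 3*θ**2*cos(θ)

Explanation: cos(θ) was incorrectly written as sin(θ): the term 3*θ**2*cos(θ) was incorrectly written as 3*θ**2*sin(θ)
The later steps are derived from this incorrect expression, so the error originates in Step 2.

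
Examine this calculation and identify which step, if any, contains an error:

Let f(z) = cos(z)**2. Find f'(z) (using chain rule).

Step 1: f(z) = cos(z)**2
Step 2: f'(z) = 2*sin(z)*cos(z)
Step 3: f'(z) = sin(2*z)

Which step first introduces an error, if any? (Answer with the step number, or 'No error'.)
Step 2

Step 2 is incorrect due to a sign flip.
The step shows: 2*sin(z)*cos(z)
The correct value should be: -2*sin(z)*cos(z)

Explanation: The sign of the whole expression was flipped: the term -2*sin(z)*cos(z) was incorrectly written as 2*sin(z)*cos(z)
The later steps are derived from this incorrect expression, so the error originates in Step 2.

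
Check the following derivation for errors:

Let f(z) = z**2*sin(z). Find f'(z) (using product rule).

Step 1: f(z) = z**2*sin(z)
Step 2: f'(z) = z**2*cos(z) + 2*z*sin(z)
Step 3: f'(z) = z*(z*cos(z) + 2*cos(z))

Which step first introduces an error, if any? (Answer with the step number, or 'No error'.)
Step 3

Step 3 is incorrect due to a wrong trig function.
The step shows: z*(z*cos(z) + 2*cos(z))
The correct value should be: z*(z*cos(z) + 2*sin(z))

Explanation: sin(z) was incorrectly written as cos(z): the term z*(z*cos(z) + 2*sin(z)) was incorrectly written as z*(z*cos(z) + 2*cos(z))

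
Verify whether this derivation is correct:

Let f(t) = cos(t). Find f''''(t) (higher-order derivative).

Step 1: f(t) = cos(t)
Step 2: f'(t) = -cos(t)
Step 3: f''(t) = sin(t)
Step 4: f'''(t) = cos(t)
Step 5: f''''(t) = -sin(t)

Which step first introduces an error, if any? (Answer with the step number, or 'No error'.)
Step 2

Step 2 is incorrect due to a wrong trig function.
The step shows: -cos(t)
The correct value should be: -sin(t)

Explanation: sin(t) was incorrectly written as cos(t): the term -sin(t) was incorrectly written as -cos(t)
The later steps are derived from this incorrect expression, so the error originates in Step 2.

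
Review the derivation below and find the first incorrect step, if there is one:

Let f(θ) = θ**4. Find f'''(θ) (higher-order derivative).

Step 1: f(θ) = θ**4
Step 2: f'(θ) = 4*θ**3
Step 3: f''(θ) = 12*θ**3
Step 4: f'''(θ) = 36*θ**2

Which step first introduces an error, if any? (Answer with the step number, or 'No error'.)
Step 3

Step 3 is incorrect due to a wrong exponent.
The step shows: 12*θ**3
The correct value should be: 12*θ**2

Explanation: The exponent 2 on θ was incorrectly written as 3: the term 12*θ**2 was incorrectly written as 12*θ**3
The later steps are derived from this incorrect expression, so the error originates in Step 3.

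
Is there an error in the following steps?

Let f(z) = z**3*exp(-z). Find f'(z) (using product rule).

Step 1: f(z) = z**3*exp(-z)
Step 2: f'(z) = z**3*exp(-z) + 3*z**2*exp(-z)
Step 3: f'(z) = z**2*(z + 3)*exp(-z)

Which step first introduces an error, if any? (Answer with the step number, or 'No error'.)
Step 2

Step 2 is incorrect due to a sign flip.
The step shows: z**3*exp(-z) + 3*z**2*exp(-z)
The correct value should be: -z**3*exp(-z) + 3*z**2*exp(-z)

Explanation: The sign of one term was flipped: the term -z**3*exp(-z) was incorrectly written as z**3*exp(-z)
The later steps are derived from this incorrect expression, so the error originates in Step 2.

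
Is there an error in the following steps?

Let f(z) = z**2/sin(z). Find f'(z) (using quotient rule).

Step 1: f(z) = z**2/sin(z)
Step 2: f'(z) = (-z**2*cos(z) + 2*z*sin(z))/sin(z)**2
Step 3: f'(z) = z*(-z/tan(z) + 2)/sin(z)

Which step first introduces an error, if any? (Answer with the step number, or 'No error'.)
No error

All steps in this derivation are correct.
The final answer f'(z) = z*(-z/tan(z) + 2)/sin(z) is valid.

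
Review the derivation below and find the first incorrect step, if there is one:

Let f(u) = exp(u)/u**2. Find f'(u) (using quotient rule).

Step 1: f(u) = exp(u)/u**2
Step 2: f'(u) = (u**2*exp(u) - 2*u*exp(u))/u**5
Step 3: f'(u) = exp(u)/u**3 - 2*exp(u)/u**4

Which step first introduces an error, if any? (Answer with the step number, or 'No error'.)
Step 2

Step 2 is incorrect due to a wrong exponent.
The step shows: (u**2*exp(u) - 2*u*exp(u))/u**5
The correct value should be: (u**2*exp(u) - 2*u*exp(u))/u**4

Explanation: The exponent -4 on u was incorrectly written as -5: the term (u**2*exp(u) - 2*u*exp(u))/u**4 was incorrectly written as (u**2*exp(u) - 2*u*exp(u))/u**5
The later steps are derived from this incorrect expression, so the error originates in Step 2.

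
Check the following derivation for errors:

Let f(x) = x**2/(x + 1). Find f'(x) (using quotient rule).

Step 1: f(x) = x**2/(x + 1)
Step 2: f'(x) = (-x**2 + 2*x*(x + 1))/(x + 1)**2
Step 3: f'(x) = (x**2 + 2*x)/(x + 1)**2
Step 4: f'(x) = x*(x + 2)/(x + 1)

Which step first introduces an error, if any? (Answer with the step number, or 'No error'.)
Step 4

Step 4 is incorrect due to a wrong exponent.
The step shows: x*(x + 2)/(x + 1)
The correct value should be: x*(x + 2)/(x + 1)**2

Explanation: The exponent -2 on x + 1 was incorrectly written as -1: the term x*(x + 2)/(x + 1)**2 was incorrectly written as x*(x + 2)/(x + 1)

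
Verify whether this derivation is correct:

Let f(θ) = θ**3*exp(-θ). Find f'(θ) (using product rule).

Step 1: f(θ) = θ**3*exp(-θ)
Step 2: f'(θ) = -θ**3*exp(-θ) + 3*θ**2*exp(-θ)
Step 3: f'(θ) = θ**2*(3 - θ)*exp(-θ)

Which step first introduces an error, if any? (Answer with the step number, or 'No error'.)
No error

All steps in this derivation are correct.
The final answer f'(θ) = θ**2*(3 - θ)*exp(-θ) is valid.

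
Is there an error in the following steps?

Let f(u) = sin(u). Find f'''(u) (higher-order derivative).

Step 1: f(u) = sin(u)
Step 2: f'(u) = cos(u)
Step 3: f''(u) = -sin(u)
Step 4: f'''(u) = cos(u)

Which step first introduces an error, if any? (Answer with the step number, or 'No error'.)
Step 4

Step 4 is incorrect due to a sign flip.
The step shows: cos(u)
The correct value should be: -cos(u)

Explanation: The sign of the whole expression was flipped: the term -cos(u) was incorrectly written as cos(u)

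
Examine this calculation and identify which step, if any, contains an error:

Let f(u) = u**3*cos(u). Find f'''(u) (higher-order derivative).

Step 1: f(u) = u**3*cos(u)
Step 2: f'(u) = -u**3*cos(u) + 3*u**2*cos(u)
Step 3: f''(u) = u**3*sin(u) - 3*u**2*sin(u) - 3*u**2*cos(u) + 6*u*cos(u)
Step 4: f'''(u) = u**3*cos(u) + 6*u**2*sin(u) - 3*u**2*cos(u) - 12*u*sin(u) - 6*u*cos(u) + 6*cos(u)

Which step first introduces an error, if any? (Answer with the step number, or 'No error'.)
Step 2

Step 2 is incorrect due to a wrong trig function.
The step shows: -u**3*cos(u) + 3*u**2*cos(u)
The correct value should be: -u**3*sin(u) + 3*u**2*cos(u)

Explanation: sin(u) was incorrectly written as cos(u): the term -u**3*sin(u) was incorrectly written as -u**3*cos(u)
The later steps are derived from this incorrect expression, so the error originates in Step 2.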